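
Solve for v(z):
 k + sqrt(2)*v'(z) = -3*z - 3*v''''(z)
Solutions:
 v(z) = C1 + C4*exp(-2^(1/6)*3^(2/3)*z/3) - sqrt(2)*k*z/2 - 3*sqrt(2)*z^2/4 + (C2*sin(6^(1/6)*z/2) + C3*cos(6^(1/6)*z/2))*exp(2^(1/6)*3^(2/3)*z/6)


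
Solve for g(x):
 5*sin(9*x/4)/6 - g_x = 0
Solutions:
 g(x) = C1 - 10*cos(9*x/4)/27


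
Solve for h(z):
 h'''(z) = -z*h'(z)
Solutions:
 h(z) = C1 + Integral(C2*airyai(-z) + C3*airybi(-z), z)


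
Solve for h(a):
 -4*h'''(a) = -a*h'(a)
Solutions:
 h(a) = C1 + Integral(C2*airyai(2^(1/3)*a/2) + C3*airybi(2^(1/3)*a/2), a)


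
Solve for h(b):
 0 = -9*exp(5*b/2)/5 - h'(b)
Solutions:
 h(b) = C1 - 18*exp(5*b/2)/25


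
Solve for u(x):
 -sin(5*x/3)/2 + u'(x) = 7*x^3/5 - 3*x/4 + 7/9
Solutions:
 u(x) = C1 + 7*x^4/20 - 3*x^2/8 + 7*x/9 - 3*cos(5*x/3)/10


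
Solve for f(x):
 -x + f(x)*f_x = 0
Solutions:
 f(x) = -sqrt(C1 + x^2)
 f(x) = sqrt(C1 + x^2)


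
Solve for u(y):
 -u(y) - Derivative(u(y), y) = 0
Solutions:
 u(y) = C1*exp(-y)


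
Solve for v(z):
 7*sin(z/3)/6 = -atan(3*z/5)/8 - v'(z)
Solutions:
 v(z) = C1 - z*atan(3*z/5)/8 + 5*log(9*z^2 + 25)/48 + 7*cos(z/3)/2


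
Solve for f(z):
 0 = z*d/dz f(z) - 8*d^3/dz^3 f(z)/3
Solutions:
 f(z) = C1 + Integral(C2*airyai(3^(1/3)*z/2) + C3*airybi(3^(1/3)*z/2), z)


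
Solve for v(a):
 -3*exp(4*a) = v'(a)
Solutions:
 v(a) = C1 - 3*exp(4*a)/4


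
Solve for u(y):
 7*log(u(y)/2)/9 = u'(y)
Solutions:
 9*Integral(1/(-log(_y) + log(2)), (_y, u(y)))/7 = C1 - y


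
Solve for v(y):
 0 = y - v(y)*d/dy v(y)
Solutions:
 v(y) = -sqrt(C1 + y^2)
 v(y) = sqrt(C1 + y^2)


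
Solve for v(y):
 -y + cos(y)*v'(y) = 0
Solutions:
 v(y) = C1 + Integral(y/cos(y), y)


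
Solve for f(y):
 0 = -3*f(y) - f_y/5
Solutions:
 f(y) = C1*exp(-15*y)


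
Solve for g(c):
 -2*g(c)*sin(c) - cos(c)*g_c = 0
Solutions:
 g(c) = C1*cos(c)^2


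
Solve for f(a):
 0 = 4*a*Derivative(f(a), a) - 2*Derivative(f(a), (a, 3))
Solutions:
 f(a) = C1 + Integral(C2*airyai(2^(1/3)*a) + C3*airybi(2^(1/3)*a), a)


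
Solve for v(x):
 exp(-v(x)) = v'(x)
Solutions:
 v(x) = log(C1 + x)


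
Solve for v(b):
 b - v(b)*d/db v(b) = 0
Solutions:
 v(b) = -sqrt(C1 + b^2)
 v(b) = sqrt(C1 + b^2)


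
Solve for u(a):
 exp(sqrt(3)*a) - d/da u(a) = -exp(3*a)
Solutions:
 u(a) = C1 + exp(3*a)/3 + sqrt(3)*exp(sqrt(3)*a)/3


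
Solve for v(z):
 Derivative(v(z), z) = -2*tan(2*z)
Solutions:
 v(z) = C1 + log(cos(2*z))


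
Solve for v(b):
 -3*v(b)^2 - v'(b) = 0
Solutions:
 v(b) = 1/(C1 + 3*b)


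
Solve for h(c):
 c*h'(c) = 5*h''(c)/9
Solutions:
 h(c) = C1 + C2*erfi(3*sqrt(10)*c/10)


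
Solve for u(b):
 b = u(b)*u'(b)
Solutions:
 u(b) = -sqrt(C1 + b^2)
 u(b) = sqrt(C1 + b^2)


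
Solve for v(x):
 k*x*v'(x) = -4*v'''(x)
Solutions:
 v(x) = C1 + Integral(C2*airyai(2^(1/3)*x*(-k)^(1/3)/2) + C3*airybi(2^(1/3)*x*(-k)^(1/3)/2), x)


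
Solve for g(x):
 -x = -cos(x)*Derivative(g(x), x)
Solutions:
 g(x) = C1 + Integral(x/cos(x), x)


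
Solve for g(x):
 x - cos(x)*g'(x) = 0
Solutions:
 g(x) = C1 + Integral(x/cos(x), x)


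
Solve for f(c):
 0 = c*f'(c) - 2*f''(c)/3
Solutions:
 f(c) = C1 + C2*erfi(sqrt(3)*c/2)


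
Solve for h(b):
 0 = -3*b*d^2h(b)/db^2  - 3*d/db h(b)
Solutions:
 h(b) = C1 + C2*log(b)


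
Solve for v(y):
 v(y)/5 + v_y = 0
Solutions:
 v(y) = C1*exp(-y/5)


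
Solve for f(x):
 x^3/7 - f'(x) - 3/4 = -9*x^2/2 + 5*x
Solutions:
 f(x) = C1 + x^4/28 + 3*x^3/2 - 5*x^2/2 - 3*x/4


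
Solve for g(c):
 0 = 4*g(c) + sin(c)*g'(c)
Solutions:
 g(c) = C1*(cos(c)^2 + 2*cos(c) + 1)/(cos(c)^2 - 2*cos(c) + 1)


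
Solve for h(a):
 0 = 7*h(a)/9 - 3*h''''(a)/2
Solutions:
 h(a) = C1*exp(-42^(1/4)*a/3) + C2*exp(42^(1/4)*a/3) + C3*sin(42^(1/4)*a/3) + C4*cos(42^(1/4)*a/3)


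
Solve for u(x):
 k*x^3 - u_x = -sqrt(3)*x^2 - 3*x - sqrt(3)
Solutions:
 u(x) = C1 + k*x^4/4 + sqrt(3)*x^3/3 + 3*x^2/2 + sqrt(3)*x


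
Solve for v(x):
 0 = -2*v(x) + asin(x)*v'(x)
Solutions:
 v(x) = C1*exp(2*Integral(1/asin(x), x))


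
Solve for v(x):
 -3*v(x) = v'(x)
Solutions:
 v(x) = C1*exp(-3*x)


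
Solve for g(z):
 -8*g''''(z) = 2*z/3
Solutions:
 g(z) = C1 + C2*z + C3*z^2 + C4*z^3 - z^5/1440


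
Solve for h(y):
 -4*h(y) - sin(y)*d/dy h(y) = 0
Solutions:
 h(y) = C1*(cos(y)^2 + 2*cos(y) + 1)/(cos(y)^2 - 2*cos(y) + 1)


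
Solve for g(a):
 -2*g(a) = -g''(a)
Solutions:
 g(a) = C1*exp(-sqrt(2)*a) + C2*exp(sqrt(2)*a)


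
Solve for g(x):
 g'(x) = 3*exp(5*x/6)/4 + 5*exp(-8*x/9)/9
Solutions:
 g(x) = C1 + 9*exp(5*x/6)/10 - 5*exp(-8*x/9)/8


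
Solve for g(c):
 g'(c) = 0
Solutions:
 g(c) = C1


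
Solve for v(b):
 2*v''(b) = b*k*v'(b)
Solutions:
 v(b) = Piecewise((-sqrt(pi)*C1*erf(b*sqrt(-k)/2)/sqrt(-k) - C2, (k > 0) | (k < 0)), (-C1*b - C2, True))


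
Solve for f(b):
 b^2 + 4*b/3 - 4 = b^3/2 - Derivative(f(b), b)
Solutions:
 f(b) = C1 + b^4/8 - b^3/3 - 2*b^2/3 + 4*b


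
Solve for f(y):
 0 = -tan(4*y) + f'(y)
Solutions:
 f(y) = C1 - log(cos(4*y))/4


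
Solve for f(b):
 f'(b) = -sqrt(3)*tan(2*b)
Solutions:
 f(b) = C1 + sqrt(3)*log(cos(2*b))/2


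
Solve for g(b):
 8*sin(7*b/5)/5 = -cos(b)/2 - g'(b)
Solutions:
 g(b) = C1 - sin(b)/2 + 8*cos(7*b/5)/7


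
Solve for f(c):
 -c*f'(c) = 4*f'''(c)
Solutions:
 f(c) = C1 + Integral(C2*airyai(-2^(1/3)*c/2) + C3*airybi(-2^(1/3)*c/2), c)


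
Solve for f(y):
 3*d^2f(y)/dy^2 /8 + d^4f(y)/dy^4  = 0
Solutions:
 f(y) = C1 + C2*y + C3*sin(sqrt(6)*y/4) + C4*cos(sqrt(6)*y/4)


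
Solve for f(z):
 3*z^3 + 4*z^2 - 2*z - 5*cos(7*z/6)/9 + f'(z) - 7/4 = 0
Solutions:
 f(z) = C1 - 3*z^4/4 - 4*z^3/3 + z^2 + 7*z/4 + 10*sin(7*z/6)/21


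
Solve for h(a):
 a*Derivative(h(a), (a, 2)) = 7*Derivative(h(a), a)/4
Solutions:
 h(a) = C1 + C2*a^(11/4)


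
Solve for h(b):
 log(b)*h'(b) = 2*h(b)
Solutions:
 h(b) = C1*exp(2*li(b))


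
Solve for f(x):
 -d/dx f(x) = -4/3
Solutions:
 f(x) = C1 + 4*x/3


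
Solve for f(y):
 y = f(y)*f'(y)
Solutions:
 f(y) = -sqrt(C1 + y^2)
 f(y) = sqrt(C1 + y^2)


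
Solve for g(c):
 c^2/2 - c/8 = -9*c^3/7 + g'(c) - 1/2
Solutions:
 g(c) = C1 + 9*c^4/28 + c^3/6 - c^2/16 + c/2


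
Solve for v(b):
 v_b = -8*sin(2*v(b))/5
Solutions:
 8*b/5 + log(cos(2*v(b)) - 1)/4 - log(cos(2*v(b)) + 1)/4 = C1


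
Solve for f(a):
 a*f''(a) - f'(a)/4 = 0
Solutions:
 f(a) = C1 + C2*a^(5/4)


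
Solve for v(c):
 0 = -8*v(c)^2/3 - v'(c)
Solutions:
 v(c) = 3/(C1 + 8*c)


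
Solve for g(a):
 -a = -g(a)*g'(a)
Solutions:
 g(a) = -sqrt(C1 + a^2)
 g(a) = sqrt(C1 + a^2)


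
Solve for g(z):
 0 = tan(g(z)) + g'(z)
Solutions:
 g(z) = pi - asin(C1*exp(-z))
 g(z) = asin(C1*exp(-z))


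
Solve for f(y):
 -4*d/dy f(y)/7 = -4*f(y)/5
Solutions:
 f(y) = C1*exp(7*y/5)


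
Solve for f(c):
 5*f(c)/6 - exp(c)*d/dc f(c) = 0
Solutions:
 f(c) = C1*exp(-5*exp(-c)/6)


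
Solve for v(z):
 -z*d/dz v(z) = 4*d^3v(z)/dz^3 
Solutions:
 v(z) = C1 + Integral(C2*airyai(-2^(1/3)*z/2) + C3*airybi(-2^(1/3)*z/2), z)


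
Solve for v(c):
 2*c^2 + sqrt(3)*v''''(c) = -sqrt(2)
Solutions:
 v(c) = C1 + C2*c + C3*c^2 + C4*c^3 - sqrt(3)*c^6/540 - sqrt(6)*c^4/72


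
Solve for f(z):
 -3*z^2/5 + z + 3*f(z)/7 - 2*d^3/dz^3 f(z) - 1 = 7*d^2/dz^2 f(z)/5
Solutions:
 f(z) = C1*exp(-z*(343*7^(1/3)/(180*sqrt(9655) + 17849)^(1/3) + 98 + 7^(2/3)*(180*sqrt(9655) + 17849)^(1/3))/420)*sin(sqrt(3)*7^(1/3)*z*(-7^(1/3)*(180*sqrt(9655) + 17849)^(1/3) + 343/(180*sqrt(9655) + 17849)^(1/3))/420) + C2*exp(-z*(343*7^(1/3)/(180*sqrt(9655) + 17849)^(1/3) + 98 + 7^(2/3)*(180*sqrt(9655) + 17849)^(1/3))/420)*cos(sqrt(3)*7^(1/3)*z*(-7^(1/3)*(180*sqrt(9655) + 17849)^(1/3) + 343/(180*sqrt(9655) + 17849)^(1/3))/420) + C3*exp(z*(-49 + 343*7^(1/3)/(180*sqrt(9655) + 17849)^(1/3) + 7^(2/3)*(180*sqrt(9655) + 17849)^(1/3))/210) + 7*z^2/5 - 7*z/3 + 287/25


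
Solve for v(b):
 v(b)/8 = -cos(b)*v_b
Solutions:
 v(b) = C1*(sin(b) - 1)^(1/16)/(sin(b) + 1)^(1/16)


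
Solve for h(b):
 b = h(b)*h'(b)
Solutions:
 h(b) = -sqrt(C1 + b^2)
 h(b) = sqrt(C1 + b^2)


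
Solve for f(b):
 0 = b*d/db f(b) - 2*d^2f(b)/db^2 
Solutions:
 f(b) = C1 + C2*erfi(b/2)


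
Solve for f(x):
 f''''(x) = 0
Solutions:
 f(x) = C1 + C2*x + C3*x^2 + C4*x^3


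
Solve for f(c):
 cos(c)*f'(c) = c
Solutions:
 f(c) = C1 + Integral(c/cos(c), c)


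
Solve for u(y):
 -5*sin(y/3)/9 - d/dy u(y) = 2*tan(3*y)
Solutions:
 u(y) = C1 + 2*log(cos(3*y))/3 + 5*cos(y/3)/3


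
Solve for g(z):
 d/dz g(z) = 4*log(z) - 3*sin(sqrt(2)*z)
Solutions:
 g(z) = C1 + 4*z*log(z) - 4*z + 3*sqrt(2)*cos(sqrt(2)*z)/2


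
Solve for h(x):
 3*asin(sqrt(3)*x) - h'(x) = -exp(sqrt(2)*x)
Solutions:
 h(x) = C1 + 3*x*asin(sqrt(3)*x) + sqrt(3)*sqrt(1 - 3*x^2) + sqrt(2)*exp(sqrt(2)*x)/2


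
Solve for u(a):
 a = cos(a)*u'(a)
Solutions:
 u(a) = C1 + Integral(a/cos(a), a)


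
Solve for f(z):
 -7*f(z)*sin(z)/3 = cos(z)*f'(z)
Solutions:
 f(z) = C1*cos(z)^(7/3)


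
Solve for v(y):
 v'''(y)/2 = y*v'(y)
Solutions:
 v(y) = C1 + Integral(C2*airyai(2^(1/3)*y) + C3*airybi(2^(1/3)*y), y)


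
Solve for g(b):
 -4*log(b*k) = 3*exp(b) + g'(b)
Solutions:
 g(b) = C1 - 4*b*log(b*k) + 4*b - 3*exp(b)


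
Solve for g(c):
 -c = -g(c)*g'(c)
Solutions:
 g(c) = -sqrt(C1 + c^2)
 g(c) = sqrt(C1 + c^2)


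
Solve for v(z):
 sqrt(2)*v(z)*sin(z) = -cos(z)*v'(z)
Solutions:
 v(z) = C1*cos(z)^(sqrt(2))


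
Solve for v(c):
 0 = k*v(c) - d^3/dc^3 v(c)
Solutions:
 v(c) = C1*exp(c*k^(1/3)) + C2*exp(c*k^(1/3)*(-1 + sqrt(3)*I)/2) + C3*exp(-c*k^(1/3)*(1 + sqrt(3)*I)/2)


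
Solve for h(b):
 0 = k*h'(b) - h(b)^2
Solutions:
 h(b) = -k/(C1*k + b)


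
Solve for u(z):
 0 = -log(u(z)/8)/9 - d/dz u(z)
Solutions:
 -9*Integral(1/(-log(_y) + 3*log(2)), (_y, u(z))) = C1 - z


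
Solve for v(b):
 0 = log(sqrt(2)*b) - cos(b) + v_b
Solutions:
 v(b) = C1 - b*log(b) - b*log(2)/2 + b + sin(b)


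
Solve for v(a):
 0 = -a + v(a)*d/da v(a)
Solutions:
 v(a) = -sqrt(C1 + a^2)
 v(a) = sqrt(C1 + a^2)


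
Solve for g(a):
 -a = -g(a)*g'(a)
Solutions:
 g(a) = -sqrt(C1 + a^2)
 g(a) = sqrt(C1 + a^2)


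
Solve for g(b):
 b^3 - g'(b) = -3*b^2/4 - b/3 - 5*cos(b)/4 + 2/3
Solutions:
 g(b) = C1 + b^4/4 + b^3/4 + b^2/6 - 2*b/3 + 5*sin(b)/4


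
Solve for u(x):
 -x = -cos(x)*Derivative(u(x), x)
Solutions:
 u(x) = C1 + Integral(x/cos(x), x)


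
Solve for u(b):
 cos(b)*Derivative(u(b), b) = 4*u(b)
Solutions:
 u(b) = C1*(sin(b)^2 + 2*sin(b) + 1)/(sin(b)^2 - 2*sin(b) + 1)


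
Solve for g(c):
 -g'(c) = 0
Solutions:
 g(c) = C1


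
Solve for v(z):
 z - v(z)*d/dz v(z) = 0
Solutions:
 v(z) = -sqrt(C1 + z^2)
 v(z) = sqrt(C1 + z^2)


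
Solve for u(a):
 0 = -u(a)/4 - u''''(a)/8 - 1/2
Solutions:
 u(a) = (C1*sin(2^(3/4)*a/2) + C2*cos(2^(3/4)*a/2))*exp(-2^(3/4)*a/2) + (C3*sin(2^(3/4)*a/2) + C4*cos(2^(3/4)*a/2))*exp(2^(3/4)*a/2) - 2


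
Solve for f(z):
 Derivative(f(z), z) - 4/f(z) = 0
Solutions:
 f(z) = -sqrt(C1 + 8*z)
 f(z) = sqrt(C1 + 8*z)


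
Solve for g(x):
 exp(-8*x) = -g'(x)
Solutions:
 g(x) = C1 + exp(-8*x)/8


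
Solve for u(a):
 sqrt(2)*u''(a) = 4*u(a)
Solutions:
 u(a) = C1*exp(-2^(3/4)*a) + C2*exp(2^(3/4)*a)


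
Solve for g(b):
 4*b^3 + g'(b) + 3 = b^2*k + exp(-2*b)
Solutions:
 g(b) = C1 - b^4 + b^3*k/3 - 3*b - exp(-2*b)/2


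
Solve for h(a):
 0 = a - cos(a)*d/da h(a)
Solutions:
 h(a) = C1 + Integral(a/cos(a), a)


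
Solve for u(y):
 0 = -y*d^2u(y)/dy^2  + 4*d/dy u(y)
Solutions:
 u(y) = C1 + C2*y^5


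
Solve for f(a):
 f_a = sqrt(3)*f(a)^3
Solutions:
 f(a) = -sqrt(2)*sqrt(-1/(C1 + sqrt(3)*a))/2
 f(a) = sqrt(2)*sqrt(-1/(C1 + sqrt(3)*a))/2


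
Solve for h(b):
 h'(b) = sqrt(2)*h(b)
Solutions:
 h(b) = C1*exp(sqrt(2)*b)


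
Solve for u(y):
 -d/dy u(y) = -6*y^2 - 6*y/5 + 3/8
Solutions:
 u(y) = C1 + 2*y^3 + 3*y^2/5 - 3*y/8


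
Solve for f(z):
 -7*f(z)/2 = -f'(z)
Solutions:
 f(z) = C1*exp(7*z/2)


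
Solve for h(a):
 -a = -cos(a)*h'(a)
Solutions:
 h(a) = C1 + Integral(a/cos(a), a)


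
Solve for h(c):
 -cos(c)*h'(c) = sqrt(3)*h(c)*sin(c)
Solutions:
 h(c) = C1*cos(c)^(sqrt(3))


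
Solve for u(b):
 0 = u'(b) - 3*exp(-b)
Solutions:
 u(b) = C1 - 3*exp(-b)


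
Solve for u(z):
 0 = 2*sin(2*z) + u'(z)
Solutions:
 u(z) = C1 + cos(2*z)


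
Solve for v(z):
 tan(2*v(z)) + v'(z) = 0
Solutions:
 v(z) = -asin(C1*exp(-2*z))/2 + pi/2
 v(z) = asin(C1*exp(-2*z))/2


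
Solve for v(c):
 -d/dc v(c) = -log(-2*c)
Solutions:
 v(c) = C1 + c*log(-c) + c*(-1 + log(2))


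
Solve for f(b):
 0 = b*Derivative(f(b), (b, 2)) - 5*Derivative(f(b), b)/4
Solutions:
 f(b) = C1 + C2*b^(9/4)


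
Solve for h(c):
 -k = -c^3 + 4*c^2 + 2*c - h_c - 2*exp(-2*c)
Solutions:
 h(c) = C1 - c^4/4 + 4*c^3/3 + c^2 + c*k + exp(-2*c)


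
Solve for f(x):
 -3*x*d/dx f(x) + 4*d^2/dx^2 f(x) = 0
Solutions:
 f(x) = C1 + C2*erfi(sqrt(6)*x/4)


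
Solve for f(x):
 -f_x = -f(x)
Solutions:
 f(x) = C1*exp(x)


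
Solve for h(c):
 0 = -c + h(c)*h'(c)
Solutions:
 h(c) = -sqrt(C1 + c^2)
 h(c) = sqrt(C1 + c^2)


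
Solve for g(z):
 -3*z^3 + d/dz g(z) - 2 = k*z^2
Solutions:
 g(z) = C1 + k*z^3/3 + 3*z^4/4 + 2*z


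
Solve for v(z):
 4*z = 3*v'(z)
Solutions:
 v(z) = C1 + 2*z^2/3


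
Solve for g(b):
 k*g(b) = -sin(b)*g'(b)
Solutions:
 g(b) = C1*exp(k*(-log(cos(b) - 1) + log(cos(b) + 1))/2)


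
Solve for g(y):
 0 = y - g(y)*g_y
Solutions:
 g(y) = -sqrt(C1 + y^2)
 g(y) = sqrt(C1 + y^2)


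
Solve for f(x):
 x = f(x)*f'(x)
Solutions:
 f(x) = -sqrt(C1 + x^2)
 f(x) = sqrt(C1 + x^2)


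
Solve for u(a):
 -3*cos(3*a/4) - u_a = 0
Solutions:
 u(a) = C1 - 4*sin(3*a/4)


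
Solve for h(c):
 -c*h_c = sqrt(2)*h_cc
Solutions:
 h(c) = C1 + C2*erf(2^(1/4)*c/2)


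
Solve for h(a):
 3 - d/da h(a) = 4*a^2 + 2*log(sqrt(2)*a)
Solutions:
 h(a) = C1 - 4*a^3/3 - 2*a*log(a) - a*log(2) + 5*a


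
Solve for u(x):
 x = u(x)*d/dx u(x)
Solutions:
 u(x) = -sqrt(C1 + x^2)
 u(x) = sqrt(C1 + x^2)


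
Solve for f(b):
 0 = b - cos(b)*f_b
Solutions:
 f(b) = C1 + Integral(b/cos(b), b)


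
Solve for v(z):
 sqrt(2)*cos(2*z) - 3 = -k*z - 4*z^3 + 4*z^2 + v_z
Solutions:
 v(z) = C1 + k*z^2/2 + z^4 - 4*z^3/3 - 3*z + sqrt(2)*sin(2*z)/2


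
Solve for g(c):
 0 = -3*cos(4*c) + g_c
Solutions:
 g(c) = C1 + 3*sin(4*c)/4


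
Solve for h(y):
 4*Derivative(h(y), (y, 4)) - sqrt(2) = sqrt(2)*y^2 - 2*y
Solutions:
 h(y) = C1 + C2*y + C3*y^2 + C4*y^3 + sqrt(2)*y^6/1440 - y^5/240 + sqrt(2)*y^4/96


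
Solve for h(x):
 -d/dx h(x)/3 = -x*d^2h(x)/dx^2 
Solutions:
 h(x) = C1 + C2*x^(4/3)


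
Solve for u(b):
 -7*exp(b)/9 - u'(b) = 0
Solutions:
 u(b) = C1 - 7*exp(b)/9


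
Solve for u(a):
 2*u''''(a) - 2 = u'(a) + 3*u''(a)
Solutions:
 u(a) = C1 + C2*exp(-a) + C3*exp(a*(1 - sqrt(3))/2) + C4*exp(a*(1 + sqrt(3))/2) - 2*a


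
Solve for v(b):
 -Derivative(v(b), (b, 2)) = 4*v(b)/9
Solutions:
 v(b) = C1*sin(2*b/3) + C2*cos(2*b/3)


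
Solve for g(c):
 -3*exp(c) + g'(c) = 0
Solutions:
 g(c) = C1 + 3*exp(c)


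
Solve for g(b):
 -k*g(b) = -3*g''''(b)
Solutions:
 g(b) = C1*exp(-3^(3/4)*b*k^(1/4)/3) + C2*exp(3^(3/4)*b*k^(1/4)/3) + C3*exp(-3^(3/4)*I*b*k^(1/4)/3) + C4*exp(3^(3/4)*I*b*k^(1/4)/3)


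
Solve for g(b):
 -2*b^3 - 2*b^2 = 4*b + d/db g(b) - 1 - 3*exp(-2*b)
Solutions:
 g(b) = C1 - b^4/2 - 2*b^3/3 - 2*b^2 + b - 3*exp(-2*b)/2


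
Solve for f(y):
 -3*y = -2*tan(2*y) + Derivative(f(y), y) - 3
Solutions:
 f(y) = C1 - 3*y^2/2 + 3*y - log(cos(2*y))


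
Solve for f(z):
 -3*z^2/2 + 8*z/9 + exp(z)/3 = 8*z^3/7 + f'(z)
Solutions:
 f(z) = C1 - 2*z^4/7 - z^3/2 + 4*z^2/9 + exp(z)/3


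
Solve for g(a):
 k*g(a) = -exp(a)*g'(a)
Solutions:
 g(a) = C1*exp(k*exp(-a))


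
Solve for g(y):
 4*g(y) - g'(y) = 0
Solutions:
 g(y) = C1*exp(4*y)


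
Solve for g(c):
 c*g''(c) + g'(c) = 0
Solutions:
 g(c) = C1 + C2*log(c)


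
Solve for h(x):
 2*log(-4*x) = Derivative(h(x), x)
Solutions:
 h(x) = C1 + 2*x*log(-x) + 2*x*(-1 + 2*log(2))


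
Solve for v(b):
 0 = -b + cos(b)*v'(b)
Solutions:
 v(b) = C1 + Integral(b/cos(b), b)


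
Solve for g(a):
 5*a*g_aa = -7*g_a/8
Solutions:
 g(a) = C1 + C2*a^(33/40)


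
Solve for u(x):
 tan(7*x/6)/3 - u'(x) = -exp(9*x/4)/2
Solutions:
 u(x) = C1 + 2*exp(9*x/4)/9 - 2*log(cos(7*x/6))/7


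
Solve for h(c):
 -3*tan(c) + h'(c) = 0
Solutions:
 h(c) = C1 - 3*log(cos(c))


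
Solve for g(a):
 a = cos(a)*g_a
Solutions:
 g(a) = C1 + Integral(a/cos(a), a)


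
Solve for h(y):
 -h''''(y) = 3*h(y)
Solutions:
 h(y) = (C1*sin(sqrt(2)*3^(1/4)*y/2) + C2*cos(sqrt(2)*3^(1/4)*y/2))*exp(-sqrt(2)*3^(1/4)*y/2) + (C3*sin(sqrt(2)*3^(1/4)*y/2) + C4*cos(sqrt(2)*3^(1/4)*y/2))*exp(sqrt(2)*3^(1/4)*y/2)


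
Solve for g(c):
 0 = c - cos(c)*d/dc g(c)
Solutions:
 g(c) = C1 + Integral(c/cos(c), c)


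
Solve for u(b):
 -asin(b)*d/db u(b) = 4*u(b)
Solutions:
 u(b) = C1*exp(-4*Integral(1/asin(b), b))


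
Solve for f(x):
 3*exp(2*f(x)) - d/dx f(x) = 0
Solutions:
 f(x) = log(-sqrt(-1/(C1 + 3*x))) - log(2)/2
 f(x) = log(-1/(C1 + 3*x))/2 - log(2)/2


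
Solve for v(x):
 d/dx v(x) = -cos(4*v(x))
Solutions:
 v(x) = -asin((C1 + exp(8*x))/(C1 - exp(8*x)))/4 + pi/4
 v(x) = asin((C1 + exp(8*x))/(C1 - exp(8*x)))/4


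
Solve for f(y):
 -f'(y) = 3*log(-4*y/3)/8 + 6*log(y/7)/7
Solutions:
 f(y) = C1 - 69*y*log(y)/56 + 3*y*(-14*log(2) + 7*log(3) + 23 + 16*log(7) - 7*I*pi)/56


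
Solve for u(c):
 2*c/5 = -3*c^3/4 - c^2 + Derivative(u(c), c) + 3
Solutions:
 u(c) = C1 + 3*c^4/16 + c^3/3 + c^2/5 - 3*c


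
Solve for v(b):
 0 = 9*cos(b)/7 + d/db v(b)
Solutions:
 v(b) = C1 - 9*sin(b)/7


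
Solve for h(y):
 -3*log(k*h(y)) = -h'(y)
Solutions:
 li(k*h(y))/k = C1 + 3*y


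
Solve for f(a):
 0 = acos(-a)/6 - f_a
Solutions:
 f(a) = C1 + a*acos(-a)/6 + sqrt(1 - a^2)/6


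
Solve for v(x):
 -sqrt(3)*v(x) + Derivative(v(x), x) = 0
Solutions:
 v(x) = C1*exp(sqrt(3)*x)


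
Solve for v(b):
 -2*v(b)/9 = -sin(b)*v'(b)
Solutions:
 v(b) = C1*(cos(b) - 1)^(1/9)/(cos(b) + 1)^(1/9)


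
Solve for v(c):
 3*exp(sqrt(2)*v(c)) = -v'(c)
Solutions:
 v(c) = sqrt(2)*(2*log(1/(C1 + 3*c)) - log(2))/4


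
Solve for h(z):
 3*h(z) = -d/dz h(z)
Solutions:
 h(z) = C1*exp(-3*z)


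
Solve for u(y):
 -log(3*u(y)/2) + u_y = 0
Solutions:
 Integral(1/(-log(_y) - log(3) + log(2)), (_y, u(y))) = C1 - y


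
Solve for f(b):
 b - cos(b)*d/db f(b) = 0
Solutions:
 f(b) = C1 + Integral(b/cos(b), b)


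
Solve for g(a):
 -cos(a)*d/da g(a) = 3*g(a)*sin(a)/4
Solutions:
 g(a) = C1*cos(a)^(3/4)


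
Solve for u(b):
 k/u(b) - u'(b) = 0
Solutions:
 u(b) = -sqrt(C1 + 2*b*k)
 u(b) = sqrt(C1 + 2*b*k)


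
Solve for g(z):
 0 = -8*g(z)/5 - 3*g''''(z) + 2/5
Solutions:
 g(z) = (C1*sin(15^(3/4)*2^(1/4)*z/15) + C2*cos(15^(3/4)*2^(1/4)*z/15))*exp(-15^(3/4)*2^(1/4)*z/15) + (C3*sin(15^(3/4)*2^(1/4)*z/15) + C4*cos(15^(3/4)*2^(1/4)*z/15))*exp(15^(3/4)*2^(1/4)*z/15) + 1/4


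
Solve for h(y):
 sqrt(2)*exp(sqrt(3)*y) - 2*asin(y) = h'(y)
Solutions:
 h(y) = C1 - 2*y*asin(y) - 2*sqrt(1 - y^2) + sqrt(6)*exp(sqrt(3)*y)/3


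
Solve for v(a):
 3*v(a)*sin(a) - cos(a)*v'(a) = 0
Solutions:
 v(a) = C1/cos(a)^3


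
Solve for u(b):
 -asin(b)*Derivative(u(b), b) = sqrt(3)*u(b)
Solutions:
 u(b) = C1*exp(-sqrt(3)*Integral(1/asin(b), b))


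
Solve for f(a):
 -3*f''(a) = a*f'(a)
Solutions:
 f(a) = C1 + C2*erf(sqrt(6)*a/6)


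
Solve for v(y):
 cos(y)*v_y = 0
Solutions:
 v(y) = C1


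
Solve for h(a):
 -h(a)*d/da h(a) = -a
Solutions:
 h(a) = -sqrt(C1 + a^2)
 h(a) = sqrt(C1 + a^2)


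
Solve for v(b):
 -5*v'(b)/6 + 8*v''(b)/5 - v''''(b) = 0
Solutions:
 v(b) = C1 + C2*exp(30^(1/3)*b*(16*30^(1/3)/(13*sqrt(105) + 375)^(1/3) + (13*sqrt(105) + 375)^(1/3))/60)*sin(10^(1/3)*3^(1/6)*b*(-3^(2/3)*(13*sqrt(105) + 375)^(1/3) + 48*10^(1/3)/(13*sqrt(105) + 375)^(1/3))/60) + C3*exp(30^(1/3)*b*(16*30^(1/3)/(13*sqrt(105) + 375)^(1/3) + (13*sqrt(105) + 375)^(1/3))/60)*cos(10^(1/3)*3^(1/6)*b*(-3^(2/3)*(13*sqrt(105) + 375)^(1/3) + 48*10^(1/3)/(13*sqrt(105) + 375)^(1/3))/60) + C4*exp(-30^(1/3)*b*(16*30^(1/3)/(13*sqrt(105) + 375)^(1/3) + (13*sqrt(105) + 375)^(1/3))/30)


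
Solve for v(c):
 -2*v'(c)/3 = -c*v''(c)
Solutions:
 v(c) = C1 + C2*c^(5/3)


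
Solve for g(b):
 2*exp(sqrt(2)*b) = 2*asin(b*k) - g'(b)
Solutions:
 g(b) = C1 + 2*Piecewise((b*asin(b*k) + sqrt(-b^2*k^2 + 1)/k, Ne(k, 0)), (0, True)) - sqrt(2)*exp(sqrt(2)*b)


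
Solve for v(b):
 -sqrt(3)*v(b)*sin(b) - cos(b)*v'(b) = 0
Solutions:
 v(b) = C1*cos(b)^(sqrt(3))


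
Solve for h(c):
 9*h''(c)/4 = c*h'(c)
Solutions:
 h(c) = C1 + C2*erfi(sqrt(2)*c/3)


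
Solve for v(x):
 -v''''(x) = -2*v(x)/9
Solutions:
 v(x) = C1*exp(-2^(1/4)*sqrt(3)*x/3) + C2*exp(2^(1/4)*sqrt(3)*x/3) + C3*sin(2^(1/4)*sqrt(3)*x/3) + C4*cos(2^(1/4)*sqrt(3)*x/3)


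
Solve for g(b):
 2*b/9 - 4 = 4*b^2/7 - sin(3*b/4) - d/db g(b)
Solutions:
 g(b) = C1 + 4*b^3/21 - b^2/9 + 4*b + 4*cos(3*b/4)/3


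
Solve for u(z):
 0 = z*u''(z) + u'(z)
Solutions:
 u(z) = C1 + C2*log(z)


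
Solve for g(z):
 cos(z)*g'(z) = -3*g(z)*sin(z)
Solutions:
 g(z) = C1*cos(z)^3


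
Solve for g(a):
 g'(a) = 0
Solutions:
 g(a) = C1


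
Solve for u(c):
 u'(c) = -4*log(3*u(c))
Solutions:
 Integral(1/(log(_y) + log(3)), (_y, u(c)))/4 = C1 - c


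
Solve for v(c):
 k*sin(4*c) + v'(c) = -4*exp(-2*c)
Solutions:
 v(c) = C1 + k*cos(4*c)/4 + 2*exp(-2*c)


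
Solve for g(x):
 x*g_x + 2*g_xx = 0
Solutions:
 g(x) = C1 + C2*erf(x/2)


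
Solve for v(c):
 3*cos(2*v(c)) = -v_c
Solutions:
 v(c) = -asin((C1 + exp(12*c))/(C1 - exp(12*c)))/2 + pi/2
 v(c) = asin((C1 + exp(12*c))/(C1 - exp(12*c)))/2


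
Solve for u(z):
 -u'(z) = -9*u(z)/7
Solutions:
 u(z) = C1*exp(9*z/7)


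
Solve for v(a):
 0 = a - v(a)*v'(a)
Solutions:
 v(a) = -sqrt(C1 + a^2)
 v(a) = sqrt(C1 + a^2)


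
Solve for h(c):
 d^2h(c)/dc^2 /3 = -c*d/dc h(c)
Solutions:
 h(c) = C1 + C2*erf(sqrt(6)*c/2)


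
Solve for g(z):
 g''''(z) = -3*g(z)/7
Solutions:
 g(z) = (C1*sin(sqrt(2)*3^(1/4)*7^(3/4)*z/14) + C2*cos(sqrt(2)*3^(1/4)*7^(3/4)*z/14))*exp(-sqrt(2)*3^(1/4)*7^(3/4)*z/14) + (C3*sin(sqrt(2)*3^(1/4)*7^(3/4)*z/14) + C4*cos(sqrt(2)*3^(1/4)*7^(3/4)*z/14))*exp(sqrt(2)*3^(1/4)*7^(3/4)*z/14)


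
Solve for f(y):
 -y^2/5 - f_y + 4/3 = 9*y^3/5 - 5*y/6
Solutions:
 f(y) = C1 - 9*y^4/20 - y^3/15 + 5*y^2/12 + 4*y/3


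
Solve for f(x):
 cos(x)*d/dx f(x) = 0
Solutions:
 f(x) = C1


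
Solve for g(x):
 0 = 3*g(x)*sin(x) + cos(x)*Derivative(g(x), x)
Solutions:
 g(x) = C1*cos(x)^3


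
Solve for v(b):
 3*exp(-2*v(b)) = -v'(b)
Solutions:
 v(b) = log(-sqrt(C1 - 6*b))
 v(b) = log(C1 - 6*b)/2


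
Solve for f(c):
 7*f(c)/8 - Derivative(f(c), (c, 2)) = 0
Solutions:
 f(c) = C1*exp(-sqrt(14)*c/4) + C2*exp(sqrt(14)*c/4)


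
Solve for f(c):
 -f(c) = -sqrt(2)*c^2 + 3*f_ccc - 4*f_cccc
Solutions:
 f(c) = C1*exp(c*(-2 - 11/(199 + 6*sqrt(1137))^(1/3) + (199 + 6*sqrt(1137))^(1/3))/24)*sin(sqrt(3)*c*(11/(199 + 6*sqrt(1137))^(1/3) + (199 + 6*sqrt(1137))^(1/3))/24) + C2*exp(c*(-2 - 11/(199 + 6*sqrt(1137))^(1/3) + (199 + 6*sqrt(1137))^(1/3))/24)*cos(sqrt(3)*c*(11/(199 + 6*sqrt(1137))^(1/3) + (199 + 6*sqrt(1137))^(1/3))/24) + C3*exp(c) + C4*exp(c*(-(199 + 6*sqrt(1137))^(1/3) - 1 + 11/(199 + 6*sqrt(1137))^(1/3))/12) + sqrt(2)*c^2


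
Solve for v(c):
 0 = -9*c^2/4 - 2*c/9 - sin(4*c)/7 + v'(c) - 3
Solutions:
 v(c) = C1 + 3*c^3/4 + c^2/9 + 3*c - cos(4*c)/28


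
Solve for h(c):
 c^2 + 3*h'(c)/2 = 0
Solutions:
 h(c) = C1 - 2*c^3/9


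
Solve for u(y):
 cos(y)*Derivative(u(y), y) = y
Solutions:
 u(y) = C1 + Integral(y/cos(y), y)


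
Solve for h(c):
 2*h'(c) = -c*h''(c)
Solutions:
 h(c) = C1 + C2/c


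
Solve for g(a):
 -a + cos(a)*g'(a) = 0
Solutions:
 g(a) = C1 + Integral(a/cos(a), a)


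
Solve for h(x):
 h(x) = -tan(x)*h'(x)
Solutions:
 h(x) = C1/sin(x)


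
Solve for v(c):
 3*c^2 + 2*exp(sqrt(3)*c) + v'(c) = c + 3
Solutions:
 v(c) = C1 - c^3 + c^2/2 + 3*c - 2*sqrt(3)*exp(sqrt(3)*c)/3


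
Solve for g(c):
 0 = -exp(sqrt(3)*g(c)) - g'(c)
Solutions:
 g(c) = sqrt(3)*(2*log(1/(C1 + c)) - log(3))/6


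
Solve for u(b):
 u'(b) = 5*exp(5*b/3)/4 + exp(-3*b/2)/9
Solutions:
 u(b) = C1 + 3*exp(5*b/3)/4 - 2*exp(-3*b/2)/27


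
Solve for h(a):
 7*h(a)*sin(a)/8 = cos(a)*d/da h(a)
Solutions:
 h(a) = C1/cos(a)^(7/8)


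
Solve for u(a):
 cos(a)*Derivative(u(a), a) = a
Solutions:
 u(a) = C1 + Integral(a/cos(a), a)


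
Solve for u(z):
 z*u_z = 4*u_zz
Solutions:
 u(z) = C1 + C2*erfi(sqrt(2)*z/4)


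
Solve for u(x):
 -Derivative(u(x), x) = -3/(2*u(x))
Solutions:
 u(x) = -sqrt(C1 + 3*x)
 u(x) = sqrt(C1 + 3*x)


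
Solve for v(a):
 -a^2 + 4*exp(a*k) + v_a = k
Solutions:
 v(a) = C1 + a^3/3 + a*k - 4*exp(a*k)/k


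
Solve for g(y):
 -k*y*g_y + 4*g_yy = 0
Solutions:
 g(y) = Piecewise((-sqrt(2)*sqrt(pi)*C1*erf(sqrt(2)*y*sqrt(-k)/4)/sqrt(-k) - C2, (k > 0) | (k < 0)), (-C1*y - C2, True))


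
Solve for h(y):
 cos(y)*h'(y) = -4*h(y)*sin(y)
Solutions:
 h(y) = C1*cos(y)^4


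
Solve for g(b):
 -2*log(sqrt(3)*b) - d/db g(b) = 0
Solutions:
 g(b) = C1 - 2*b*log(b) - b*log(3) + 2*b


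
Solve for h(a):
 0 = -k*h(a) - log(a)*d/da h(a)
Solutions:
 h(a) = C1*exp(-k*li(a))


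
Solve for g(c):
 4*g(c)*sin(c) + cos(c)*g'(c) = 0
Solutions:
 g(c) = C1*cos(c)^4


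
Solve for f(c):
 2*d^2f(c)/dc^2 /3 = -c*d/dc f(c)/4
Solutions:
 f(c) = C1 + C2*erf(sqrt(3)*c/4)


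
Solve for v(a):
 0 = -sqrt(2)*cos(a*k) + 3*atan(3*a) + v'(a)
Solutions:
 v(a) = C1 - 3*a*atan(3*a) + sqrt(2)*Piecewise((sin(a*k)/k, Ne(k, 0)), (a, True)) + log(9*a^2 + 1)/2


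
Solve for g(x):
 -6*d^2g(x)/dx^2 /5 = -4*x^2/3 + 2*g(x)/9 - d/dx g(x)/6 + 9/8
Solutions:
 g(x) = 6*x^2 + 9*x + (C1*sin(sqrt(935)*x/72) + C2*cos(sqrt(935)*x/72))*exp(5*x/72) - 5049/80


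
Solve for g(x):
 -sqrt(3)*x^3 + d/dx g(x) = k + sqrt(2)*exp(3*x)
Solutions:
 g(x) = C1 + k*x + sqrt(3)*x^4/4 + sqrt(2)*exp(3*x)/3


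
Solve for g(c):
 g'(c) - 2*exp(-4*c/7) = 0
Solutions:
 g(c) = C1 - 7*exp(-4*c/7)/2


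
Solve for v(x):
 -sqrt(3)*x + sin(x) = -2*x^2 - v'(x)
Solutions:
 v(x) = C1 - 2*x^3/3 + sqrt(3)*x^2/2 + cos(x)


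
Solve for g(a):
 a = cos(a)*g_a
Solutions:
 g(a) = C1 + Integral(a/cos(a), a)


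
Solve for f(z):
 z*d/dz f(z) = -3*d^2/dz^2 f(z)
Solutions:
 f(z) = C1 + C2*erf(sqrt(6)*z/6)


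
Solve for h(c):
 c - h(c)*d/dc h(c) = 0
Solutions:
 h(c) = -sqrt(C1 + c^2)
 h(c) = sqrt(C1 + c^2)


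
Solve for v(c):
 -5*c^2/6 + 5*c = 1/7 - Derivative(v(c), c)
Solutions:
 v(c) = C1 + 5*c^3/18 - 5*c^2/2 + c/7


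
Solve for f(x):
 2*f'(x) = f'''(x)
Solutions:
 f(x) = C1 + C2*exp(-sqrt(2)*x) + C3*exp(sqrt(2)*x)


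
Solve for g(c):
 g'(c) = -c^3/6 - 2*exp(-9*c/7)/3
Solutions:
 g(c) = C1 - c^4/24 + 14*exp(-9*c/7)/27


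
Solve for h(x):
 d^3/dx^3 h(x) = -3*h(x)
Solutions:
 h(x) = C3*exp(-3^(1/3)*x) + (C1*sin(3^(5/6)*x/2) + C2*cos(3^(5/6)*x/2))*exp(3^(1/3)*x/2)


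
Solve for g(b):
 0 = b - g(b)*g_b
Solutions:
 g(b) = -sqrt(C1 + b^2)
 g(b) = sqrt(C1 + b^2)


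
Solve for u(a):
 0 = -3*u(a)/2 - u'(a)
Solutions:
 u(a) = C1*exp(-3*a/2)


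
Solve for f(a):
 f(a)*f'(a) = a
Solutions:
 f(a) = -sqrt(C1 + a^2)
 f(a) = sqrt(C1 + a^2)


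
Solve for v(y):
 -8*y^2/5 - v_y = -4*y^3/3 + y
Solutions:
 v(y) = C1 + y^4/3 - 8*y^3/15 - y^2/2


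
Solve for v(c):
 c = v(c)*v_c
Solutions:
 v(c) = -sqrt(C1 + c^2)
 v(c) = sqrt(C1 + c^2)


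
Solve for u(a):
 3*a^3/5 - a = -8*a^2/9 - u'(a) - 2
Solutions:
 u(a) = C1 - 3*a^4/20 - 8*a^3/27 + a^2/2 - 2*a


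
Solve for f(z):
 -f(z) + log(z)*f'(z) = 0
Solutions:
 f(z) = C1*exp(li(z))


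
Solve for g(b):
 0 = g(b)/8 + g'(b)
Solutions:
 g(b) = C1*exp(-b/8)


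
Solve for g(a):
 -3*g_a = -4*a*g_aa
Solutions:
 g(a) = C1 + C2*a^(7/4)


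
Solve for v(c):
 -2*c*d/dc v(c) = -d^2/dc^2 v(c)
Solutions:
 v(c) = C1 + C2*erfi(c)


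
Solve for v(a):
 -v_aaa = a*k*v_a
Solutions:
 v(a) = C1 + Integral(C2*airyai(a*(-k)^(1/3)) + C3*airybi(a*(-k)^(1/3)), a)


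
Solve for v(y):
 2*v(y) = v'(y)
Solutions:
 v(y) = C1*exp(2*y)


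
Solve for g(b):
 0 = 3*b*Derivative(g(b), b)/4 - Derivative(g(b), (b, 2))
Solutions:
 g(b) = C1 + C2*erfi(sqrt(6)*b/4)


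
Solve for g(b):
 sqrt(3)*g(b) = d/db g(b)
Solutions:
 g(b) = C1*exp(sqrt(3)*b)


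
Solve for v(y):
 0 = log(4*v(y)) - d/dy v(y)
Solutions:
 -Integral(1/(log(_y) + 2*log(2)), (_y, v(y))) = C1 - y


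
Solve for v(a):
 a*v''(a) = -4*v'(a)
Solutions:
 v(a) = C1 + C2/a^3


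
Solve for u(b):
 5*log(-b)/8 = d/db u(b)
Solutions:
 u(b) = C1 + 5*b*log(-b)/8 - 5*b/8


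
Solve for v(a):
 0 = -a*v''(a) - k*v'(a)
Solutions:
 v(a) = C1 + a^(1 - re(k))*(C2*sin(log(a)*Abs(im(k))) + C3*cos(log(a)*im(k)))


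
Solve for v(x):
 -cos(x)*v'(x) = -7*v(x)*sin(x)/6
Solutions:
 v(x) = C1/cos(x)^(7/6)


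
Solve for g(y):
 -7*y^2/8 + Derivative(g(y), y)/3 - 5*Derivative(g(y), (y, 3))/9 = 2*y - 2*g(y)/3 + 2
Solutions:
 g(y) = C1*exp(-5^(1/3)*y*(5^(1/3)/(2*sqrt(55) + 15)^(1/3) + (2*sqrt(55) + 15)^(1/3))/10)*sin(sqrt(3)*5^(1/3)*y*(-(2*sqrt(55) + 15)^(1/3) + 5^(1/3)/(2*sqrt(55) + 15)^(1/3))/10) + C2*exp(-5^(1/3)*y*(5^(1/3)/(2*sqrt(55) + 15)^(1/3) + (2*sqrt(55) + 15)^(1/3))/10)*cos(sqrt(3)*5^(1/3)*y*(-(2*sqrt(55) + 15)^(1/3) + 5^(1/3)/(2*sqrt(55) + 15)^(1/3))/10) + C3*exp(5^(1/3)*y*(5^(1/3)/(2*sqrt(55) + 15)^(1/3) + (2*sqrt(55) + 15)^(1/3))/5) + 21*y^2/16 + 27*y/16 + 69/32


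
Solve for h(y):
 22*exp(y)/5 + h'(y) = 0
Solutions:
 h(y) = C1 - 22*exp(y)/5


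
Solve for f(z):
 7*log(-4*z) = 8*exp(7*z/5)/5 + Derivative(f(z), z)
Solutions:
 f(z) = C1 + 7*z*log(-z) + 7*z*(-1 + 2*log(2)) - 8*exp(7*z/5)/7


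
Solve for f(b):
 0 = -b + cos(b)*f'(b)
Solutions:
 f(b) = C1 + Integral(b/cos(b), b)


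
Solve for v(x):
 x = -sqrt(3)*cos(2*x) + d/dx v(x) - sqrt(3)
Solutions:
 v(x) = C1 + x^2/2 + sqrt(3)*(x + sin(x)*cos(x))


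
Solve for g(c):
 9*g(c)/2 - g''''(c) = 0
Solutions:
 g(c) = C1*exp(-2^(3/4)*sqrt(3)*c/2) + C2*exp(2^(3/4)*sqrt(3)*c/2) + C3*sin(2^(3/4)*sqrt(3)*c/2) + C4*cos(2^(3/4)*sqrt(3)*c/2)


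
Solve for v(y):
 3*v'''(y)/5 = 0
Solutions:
 v(y) = C1 + C2*y + C3*y^2


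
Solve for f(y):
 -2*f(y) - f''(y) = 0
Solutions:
 f(y) = C1*sin(sqrt(2)*y) + C2*cos(sqrt(2)*y)


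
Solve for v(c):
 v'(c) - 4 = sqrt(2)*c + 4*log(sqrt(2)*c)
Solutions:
 v(c) = C1 + sqrt(2)*c^2/2 + 4*c*log(c) + c*log(4)


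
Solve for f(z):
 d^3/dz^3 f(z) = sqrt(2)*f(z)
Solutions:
 f(z) = C3*exp(2^(1/6)*z) + (C1*sin(2^(1/6)*sqrt(3)*z/2) + C2*cos(2^(1/6)*sqrt(3)*z/2))*exp(-2^(1/6)*z/2)


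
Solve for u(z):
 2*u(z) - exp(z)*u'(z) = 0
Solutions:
 u(z) = C1*exp(-2*exp(-z))


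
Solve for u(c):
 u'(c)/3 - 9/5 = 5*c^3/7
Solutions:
 u(c) = C1 + 15*c^4/28 + 27*c/5


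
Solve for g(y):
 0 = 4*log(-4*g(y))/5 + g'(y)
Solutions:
 5*Integral(1/(log(-_y) + 2*log(2)), (_y, g(y)))/4 = C1 - y


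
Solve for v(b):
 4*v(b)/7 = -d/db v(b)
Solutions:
 v(b) = C1*exp(-4*b/7)


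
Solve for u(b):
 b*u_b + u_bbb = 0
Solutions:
 u(b) = C1 + Integral(C2*airyai(-b) + C3*airybi(-b), b)


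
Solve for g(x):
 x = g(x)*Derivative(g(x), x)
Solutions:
 g(x) = -sqrt(C1 + x^2)
 g(x) = sqrt(C1 + x^2)


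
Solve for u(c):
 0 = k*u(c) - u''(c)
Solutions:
 u(c) = C1*exp(-c*sqrt(k)) + C2*exp(c*sqrt(k))


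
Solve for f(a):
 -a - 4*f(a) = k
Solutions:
 f(a) = -a/4 - k/4


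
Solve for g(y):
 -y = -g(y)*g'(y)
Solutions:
 g(y) = -sqrt(C1 + y^2)
 g(y) = sqrt(C1 + y^2)


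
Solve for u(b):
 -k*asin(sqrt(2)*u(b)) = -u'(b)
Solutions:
 Integral(1/asin(sqrt(2)*_y), (_y, u(b))) = C1 + b*k


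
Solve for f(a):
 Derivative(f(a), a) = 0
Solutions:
 f(a) = C1


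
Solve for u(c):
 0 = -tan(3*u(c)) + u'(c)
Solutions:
 u(c) = -asin(C1*exp(3*c))/3 + pi/3
 u(c) = asin(C1*exp(3*c))/3


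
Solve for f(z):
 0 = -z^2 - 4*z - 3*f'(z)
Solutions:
 f(z) = C1 - z^3/9 - 2*z^2/3


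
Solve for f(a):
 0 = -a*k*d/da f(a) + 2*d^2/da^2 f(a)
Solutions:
 f(a) = Piecewise((-sqrt(pi)*C1*erf(a*sqrt(-k)/2)/sqrt(-k) - C2, (k > 0) | (k < 0)), (-C1*a - C2, True))


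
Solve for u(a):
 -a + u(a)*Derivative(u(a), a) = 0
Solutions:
 u(a) = -sqrt(C1 + a^2)
 u(a) = sqrt(C1 + a^2)


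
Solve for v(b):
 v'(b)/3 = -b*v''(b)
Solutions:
 v(b) = C1 + C2*b^(2/3)


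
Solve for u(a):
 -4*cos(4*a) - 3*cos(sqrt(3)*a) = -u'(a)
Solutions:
 u(a) = C1 + sin(4*a) + sqrt(3)*sin(sqrt(3)*a)


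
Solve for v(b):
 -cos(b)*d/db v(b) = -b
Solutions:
 v(b) = C1 + Integral(b/cos(b), b)


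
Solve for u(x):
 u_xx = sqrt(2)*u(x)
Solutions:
 u(x) = C1*exp(-2^(1/4)*x) + C2*exp(2^(1/4)*x)


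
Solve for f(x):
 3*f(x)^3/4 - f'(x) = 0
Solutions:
 f(x) = -sqrt(2)*sqrt(-1/(C1 + 3*x))
 f(x) = sqrt(2)*sqrt(-1/(C1 + 3*x))


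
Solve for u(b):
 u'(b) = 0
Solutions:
 u(b) = C1


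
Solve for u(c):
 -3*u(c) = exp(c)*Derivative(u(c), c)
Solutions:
 u(c) = C1*exp(3*exp(-c))


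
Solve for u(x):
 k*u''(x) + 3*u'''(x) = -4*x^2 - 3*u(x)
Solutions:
 u(x) = C1*exp(-x*(2*2^(1/3)*k^2/(2*k^3 + sqrt(-4*k^6 + (2*k^3 + 729)^2) + 729)^(1/3) + 2*k + 2^(2/3)*(2*k^3 + sqrt(-4*k^6 + (2*k^3 + 729)^2) + 729)^(1/3))/18) + C2*exp(x*(-8*2^(1/3)*k^2/((-1 + sqrt(3)*I)*(2*k^3 + sqrt(-4*k^6 + (2*k^3 + 729)^2) + 729)^(1/3)) - 4*k + 2^(2/3)*(2*k^3 + sqrt(-4*k^6 + (2*k^3 + 729)^2) + 729)^(1/3) - 2^(2/3)*sqrt(3)*I*(2*k^3 + sqrt(-4*k^6 + (2*k^3 + 729)^2) + 729)^(1/3))/36) + C3*exp(x*(8*2^(1/3)*k^2/((1 + sqrt(3)*I)*(2*k^3 + sqrt(-4*k^6 + (2*k^3 + 729)^2) + 729)^(1/3)) - 4*k + 2^(2/3)*(2*k^3 + sqrt(-4*k^6 + (2*k^3 + 729)^2) + 729)^(1/3) + 2^(2/3)*sqrt(3)*I*(2*k^3 + sqrt(-4*k^6 + (2*k^3 + 729)^2) + 729)^(1/3))/36) + 8*k/9 - 4*x^2/3


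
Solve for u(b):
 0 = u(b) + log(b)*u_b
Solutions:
 u(b) = C1*exp(-li(b))


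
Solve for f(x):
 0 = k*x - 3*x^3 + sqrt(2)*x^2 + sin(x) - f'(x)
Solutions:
 f(x) = C1 + k*x^2/2 - 3*x^4/4 + sqrt(2)*x^3/3 - cos(x)


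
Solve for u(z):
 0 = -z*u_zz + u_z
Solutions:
 u(z) = C1 + C2*z^2


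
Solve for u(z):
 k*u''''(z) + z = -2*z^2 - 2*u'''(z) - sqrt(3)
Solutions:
 u(z) = C1 + C2*z + C3*z^2 + C4*exp(-2*z/k) - z^5/60 + z^4*(2*k - 1)/48 + z^3*(-2*k^2 + k - 2*sqrt(3))/24


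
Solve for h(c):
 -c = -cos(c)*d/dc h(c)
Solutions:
 h(c) = C1 + Integral(c/cos(c), c)


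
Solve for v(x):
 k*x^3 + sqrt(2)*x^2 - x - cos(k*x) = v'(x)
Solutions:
 v(x) = C1 + k*x^4/4 + sqrt(2)*x^3/3 - x^2/2 - sin(k*x)/k


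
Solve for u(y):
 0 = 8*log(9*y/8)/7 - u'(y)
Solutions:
 u(y) = C1 + 8*y*log(y)/7 - 24*y*log(2)/7 - 8*y/7 + 16*y*log(3)/7


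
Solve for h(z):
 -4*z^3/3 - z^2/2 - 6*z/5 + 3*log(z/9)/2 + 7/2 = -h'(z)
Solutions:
 h(z) = C1 + z^4/3 + z^3/6 + 3*z^2/5 - 3*z*log(z)/2 - 2*z + 3*z*log(3)


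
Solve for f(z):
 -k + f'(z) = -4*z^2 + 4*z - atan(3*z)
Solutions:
 f(z) = C1 + k*z - 4*z^3/3 + 2*z^2 - z*atan(3*z) + log(9*z^2 + 1)/6


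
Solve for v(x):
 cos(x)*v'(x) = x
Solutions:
 v(x) = C1 + Integral(x/cos(x), x)


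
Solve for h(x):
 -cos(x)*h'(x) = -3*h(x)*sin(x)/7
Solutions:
 h(x) = C1/cos(x)^(3/7)


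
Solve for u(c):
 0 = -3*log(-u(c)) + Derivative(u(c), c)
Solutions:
 -li(-u(c)) = C1 + 3*c


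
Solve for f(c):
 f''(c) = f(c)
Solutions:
 f(c) = C1*exp(-c) + C2*exp(c)


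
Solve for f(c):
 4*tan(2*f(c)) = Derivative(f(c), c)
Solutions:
 f(c) = -asin(C1*exp(8*c))/2 + pi/2
 f(c) = asin(C1*exp(8*c))/2


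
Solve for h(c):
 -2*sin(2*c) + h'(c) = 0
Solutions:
 h(c) = C1 - cos(2*c)


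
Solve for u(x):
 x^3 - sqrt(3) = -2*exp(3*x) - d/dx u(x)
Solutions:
 u(x) = C1 - x^4/4 + sqrt(3)*x - 2*exp(3*x)/3


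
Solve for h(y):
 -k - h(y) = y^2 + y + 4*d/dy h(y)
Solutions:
 h(y) = C1*exp(-y/4) - k - y^2 + 7*y - 28


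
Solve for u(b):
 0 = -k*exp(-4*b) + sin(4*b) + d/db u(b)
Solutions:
 u(b) = C1 - k*exp(-4*b)/4 + cos(4*b)/4


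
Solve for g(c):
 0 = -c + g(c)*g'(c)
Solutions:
 g(c) = -sqrt(C1 + c^2)
 g(c) = sqrt(C1 + c^2)


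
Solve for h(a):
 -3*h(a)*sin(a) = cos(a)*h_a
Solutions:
 h(a) = C1*cos(a)^3


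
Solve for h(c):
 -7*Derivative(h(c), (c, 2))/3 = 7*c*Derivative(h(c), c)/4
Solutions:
 h(c) = C1 + C2*erf(sqrt(6)*c/4)


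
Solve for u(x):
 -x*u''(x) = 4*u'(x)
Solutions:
 u(x) = C1 + C2/x^3


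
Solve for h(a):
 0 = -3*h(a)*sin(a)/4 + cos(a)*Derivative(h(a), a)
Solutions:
 h(a) = C1/cos(a)^(3/4)


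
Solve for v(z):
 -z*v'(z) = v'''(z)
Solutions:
 v(z) = C1 + Integral(C2*airyai(-z) + C3*airybi(-z), z)


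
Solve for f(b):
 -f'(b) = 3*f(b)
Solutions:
 f(b) = C1*exp(-3*b)


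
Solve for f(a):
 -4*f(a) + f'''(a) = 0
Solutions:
 f(a) = C3*exp(2^(2/3)*a) + (C1*sin(2^(2/3)*sqrt(3)*a/2) + C2*cos(2^(2/3)*sqrt(3)*a/2))*exp(-2^(2/3)*a/2)


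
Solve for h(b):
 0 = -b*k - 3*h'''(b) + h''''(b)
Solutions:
 h(b) = C1 + C2*b + C3*b^2 + C4*exp(3*b) - b^4*k/72 - b^3*k/54


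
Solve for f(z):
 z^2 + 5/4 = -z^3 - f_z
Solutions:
 f(z) = C1 - z^4/4 - z^3/3 - 5*z/4


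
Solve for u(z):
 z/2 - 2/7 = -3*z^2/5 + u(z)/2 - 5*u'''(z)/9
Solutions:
 u(z) = C3*exp(30^(2/3)*z/10) + 6*z^2/5 + z + (C1*sin(3*10^(2/3)*3^(1/6)*z/20) + C2*cos(3*10^(2/3)*3^(1/6)*z/20))*exp(-30^(2/3)*z/20) - 4/7


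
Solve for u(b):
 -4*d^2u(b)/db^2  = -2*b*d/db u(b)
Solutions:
 u(b) = C1 + C2*erfi(b/2)


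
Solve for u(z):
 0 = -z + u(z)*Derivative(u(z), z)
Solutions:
 u(z) = -sqrt(C1 + z^2)
 u(z) = sqrt(C1 + z^2)


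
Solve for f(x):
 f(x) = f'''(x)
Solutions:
 f(x) = C3*exp(x) + (C1*sin(sqrt(3)*x/2) + C2*cos(sqrt(3)*x/2))*exp(-x/2)


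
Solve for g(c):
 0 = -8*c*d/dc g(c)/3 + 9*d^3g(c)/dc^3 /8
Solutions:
 g(c) = C1 + Integral(C2*airyai(4*c/3) + C3*airybi(4*c/3), c)


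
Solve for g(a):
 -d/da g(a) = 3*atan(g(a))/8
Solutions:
 Integral(1/atan(_y), (_y, g(a))) = C1 - 3*a/8


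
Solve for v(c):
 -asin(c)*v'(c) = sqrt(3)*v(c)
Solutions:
 v(c) = C1*exp(-sqrt(3)*Integral(1/asin(c), c))


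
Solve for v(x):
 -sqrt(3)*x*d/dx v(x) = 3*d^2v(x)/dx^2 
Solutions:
 v(x) = C1 + C2*erf(sqrt(2)*3^(3/4)*x/6)


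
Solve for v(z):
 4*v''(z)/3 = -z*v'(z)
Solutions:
 v(z) = C1 + C2*erf(sqrt(6)*z/4)


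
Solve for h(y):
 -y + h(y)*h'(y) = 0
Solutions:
 h(y) = -sqrt(C1 + y^2)
 h(y) = sqrt(C1 + y^2)


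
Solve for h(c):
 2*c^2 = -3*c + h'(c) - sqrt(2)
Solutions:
 h(c) = C1 + 2*c^3/3 + 3*c^2/2 + sqrt(2)*c


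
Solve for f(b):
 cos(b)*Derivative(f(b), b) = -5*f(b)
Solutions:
 f(b) = C1*sqrt(sin(b) - 1)*(sin(b)^2 - 2*sin(b) + 1)/(sqrt(sin(b) + 1)*(sin(b)^2 + 2*sin(b) + 1))


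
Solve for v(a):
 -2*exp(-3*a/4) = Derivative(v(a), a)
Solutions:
 v(a) = C1 + 8*exp(-3*a/4)/3


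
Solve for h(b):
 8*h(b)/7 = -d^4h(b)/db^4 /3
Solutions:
 h(b) = (C1*sin(6^(1/4)*7^(3/4)*b/7) + C2*cos(6^(1/4)*7^(3/4)*b/7))*exp(-6^(1/4)*7^(3/4)*b/7) + (C3*sin(6^(1/4)*7^(3/4)*b/7) + C4*cos(6^(1/4)*7^(3/4)*b/7))*exp(6^(1/4)*7^(3/4)*b/7)
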